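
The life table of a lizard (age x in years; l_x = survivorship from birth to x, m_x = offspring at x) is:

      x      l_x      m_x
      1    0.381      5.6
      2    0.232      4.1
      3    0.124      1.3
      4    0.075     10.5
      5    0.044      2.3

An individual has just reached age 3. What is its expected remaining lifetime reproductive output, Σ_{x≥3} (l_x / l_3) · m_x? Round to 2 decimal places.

l_3 = 0.124. Conditional survival from age 3 to x is l_x / l_3.
  x=3: (0.124/0.124) × 1.3 = 1.3000
  x=4: (0.075/0.124) × 10.5 = 6.3508
  x=5: (0.044/0.124) × 2.3 = 0.8161
Sum = 1.3000 + 6.3508 + 0.8161 = 8.4669

8.47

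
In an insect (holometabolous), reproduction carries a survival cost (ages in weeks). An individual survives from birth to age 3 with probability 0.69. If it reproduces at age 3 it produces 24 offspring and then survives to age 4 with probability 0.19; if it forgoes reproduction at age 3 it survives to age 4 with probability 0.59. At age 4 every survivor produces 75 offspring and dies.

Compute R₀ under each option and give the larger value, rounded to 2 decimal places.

breed at age 3: R₀ = 0.69 × (24 + 0.19 × 75) = 0.69 × 38.2500 = 26.3925
delay to age 4: R₀ = 0.69 × (0.59 × 75) = 0.69 × 44.2500 = 30.5325
Higher: delay to age 4 (30.5325).

30.53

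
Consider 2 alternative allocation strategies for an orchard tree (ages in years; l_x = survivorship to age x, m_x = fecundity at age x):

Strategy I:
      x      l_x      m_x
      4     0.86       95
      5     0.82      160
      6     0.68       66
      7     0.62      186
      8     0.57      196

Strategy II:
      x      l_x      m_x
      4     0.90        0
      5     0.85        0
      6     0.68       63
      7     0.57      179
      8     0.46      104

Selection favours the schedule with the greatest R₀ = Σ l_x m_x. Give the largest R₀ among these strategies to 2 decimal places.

484.82

Strategy I: R₀ = 0.86×95 + 0.82×160 + 0.68×66 + 0.62×186 + 0.57×196 = 484.8200
Strategy II: R₀ = 0.90×0 + 0.85×0 + 0.68×63 + 0.57×179 + 0.46×104 = 192.7100
Highest R₀: strategy I with 484.8200.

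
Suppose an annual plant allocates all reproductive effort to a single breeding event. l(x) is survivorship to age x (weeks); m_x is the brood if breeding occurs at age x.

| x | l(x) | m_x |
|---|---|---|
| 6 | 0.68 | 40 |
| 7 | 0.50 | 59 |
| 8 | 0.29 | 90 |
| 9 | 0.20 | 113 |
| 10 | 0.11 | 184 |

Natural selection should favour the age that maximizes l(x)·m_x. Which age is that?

Expected offspring if breeding at age x = l(x) × m_x:
  age 6: 0.68 × 40 = 27.200
  age 7: 0.50 × 59 = 29.500
  age 8: 0.29 × 90 = 26.100
  age 9: 0.20 × 113 = 22.600
  age 10: 0.11 × 184 = 20.240
Maximum at age 7 (29.500).

7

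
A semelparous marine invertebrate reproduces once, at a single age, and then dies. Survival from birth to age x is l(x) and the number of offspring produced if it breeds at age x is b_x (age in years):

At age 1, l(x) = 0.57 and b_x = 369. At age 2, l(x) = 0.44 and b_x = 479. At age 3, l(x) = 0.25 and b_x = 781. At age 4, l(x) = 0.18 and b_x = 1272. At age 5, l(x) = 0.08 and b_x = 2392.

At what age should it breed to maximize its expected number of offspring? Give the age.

Expected offspring if breeding at age x = l(x) × b_x:
  age 1: 0.57 × 369 = 210.330
  age 2: 0.44 × 479 = 210.760
  age 3: 0.25 × 781 = 195.250
  age 4: 0.18 × 1272 = 228.960
  age 5: 0.08 × 2392 = 191.360
Maximum at age 4 (228.960).

4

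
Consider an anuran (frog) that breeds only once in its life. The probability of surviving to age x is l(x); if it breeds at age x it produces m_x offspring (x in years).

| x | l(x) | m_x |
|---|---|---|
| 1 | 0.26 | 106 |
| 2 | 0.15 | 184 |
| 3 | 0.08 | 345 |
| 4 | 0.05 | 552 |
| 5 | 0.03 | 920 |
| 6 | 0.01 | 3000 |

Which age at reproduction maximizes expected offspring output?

6

Expected offspring if breeding at age x = l(x) × m_x:
  age 1: 0.26 × 106 = 27.560
  age 2: 0.15 × 184 = 27.600
  age 3: 0.08 × 345 = 27.600
  age 4: 0.05 × 552 = 27.600
  age 5: 0.03 × 920 = 27.600
  age 6: 0.01 × 3000 = 30.000
Maximum at age 6 (30.000).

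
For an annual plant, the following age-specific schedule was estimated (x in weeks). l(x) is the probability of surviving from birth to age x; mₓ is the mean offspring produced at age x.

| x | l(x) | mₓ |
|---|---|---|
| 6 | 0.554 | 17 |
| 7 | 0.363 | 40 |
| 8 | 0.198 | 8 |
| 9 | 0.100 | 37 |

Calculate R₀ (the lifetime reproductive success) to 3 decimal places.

29.222

R₀ = Σ l(x) mₓ:
  age 6: 0.554 × 17 = 9.4180
  age 7: 0.363 × 40 = 14.5200
  age 8: 0.198 × 8 = 1.5840
  age 9: 0.100 × 37 = 3.7000
R₀ = 9.4180 + 14.5200 + 1.5840 + 3.7000 = 29.2220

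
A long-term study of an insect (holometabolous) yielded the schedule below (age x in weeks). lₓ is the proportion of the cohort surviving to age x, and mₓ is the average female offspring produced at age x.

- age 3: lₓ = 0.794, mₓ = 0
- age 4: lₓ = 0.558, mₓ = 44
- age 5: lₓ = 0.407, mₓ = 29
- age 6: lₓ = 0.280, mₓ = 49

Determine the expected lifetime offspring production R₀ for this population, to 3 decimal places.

50.075

R₀ = Σ lₓ mₓ:
  age 3: 0.794 × 0 = 0.0000
  age 4: 0.558 × 44 = 24.5520
  age 5: 0.407 × 29 = 11.8030
  age 6: 0.280 × 49 = 13.7200
R₀ = 0.0000 + 24.5520 + 11.8030 + 13.7200 = 50.0750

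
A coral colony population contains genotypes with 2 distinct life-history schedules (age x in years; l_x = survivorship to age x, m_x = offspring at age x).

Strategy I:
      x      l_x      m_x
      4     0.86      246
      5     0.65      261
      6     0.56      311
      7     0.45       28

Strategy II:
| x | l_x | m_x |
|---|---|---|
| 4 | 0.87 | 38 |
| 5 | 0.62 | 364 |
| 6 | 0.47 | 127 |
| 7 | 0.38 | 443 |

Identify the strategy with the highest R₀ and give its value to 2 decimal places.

567.97

Strategy I: R₀ = 0.86×246 + 0.65×261 + 0.56×311 + 0.45×28 = 567.9700
Strategy II: R₀ = 0.87×38 + 0.62×364 + 0.47×127 + 0.38×443 = 486.7700
Highest R₀: strategy I with 567.9700.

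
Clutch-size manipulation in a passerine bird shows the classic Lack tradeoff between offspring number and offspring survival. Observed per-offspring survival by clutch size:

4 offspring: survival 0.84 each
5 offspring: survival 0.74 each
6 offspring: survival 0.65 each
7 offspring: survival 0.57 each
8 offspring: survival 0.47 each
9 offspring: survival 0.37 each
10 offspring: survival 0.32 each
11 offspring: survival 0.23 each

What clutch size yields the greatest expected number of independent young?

Expected independent young = c × s(c):
  c=4: 4 × 0.84 = 3.360
  c=5: 5 × 0.74 = 3.700
  c=6: 6 × 0.65 = 3.900
  c=7: 7 × 0.57 = 3.990
  c=8: 8 × 0.47 = 3.760
  c=9: 9 × 0.37 = 3.330
  c=10: 10 × 0.32 = 3.200
  c=11: 11 × 0.23 = 2.530
Maximum at c = 7 (3.990 independent young).

7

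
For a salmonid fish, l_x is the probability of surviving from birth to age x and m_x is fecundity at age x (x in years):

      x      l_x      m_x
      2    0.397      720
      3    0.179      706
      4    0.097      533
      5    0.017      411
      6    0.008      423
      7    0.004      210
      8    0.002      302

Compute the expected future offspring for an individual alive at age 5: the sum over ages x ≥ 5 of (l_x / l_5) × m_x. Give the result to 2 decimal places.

695.00

l_5 = 0.017. Conditional survival from age 5 to x is l_x / l_5.
  x=5: (0.017/0.017) × 411 = 411.0000
  x=6: (0.008/0.017) × 423 = 199.0588
  x=7: (0.004/0.017) × 210 = 49.4118
  x=8: (0.002/0.017) × 302 = 35.5294
Sum = 411.0000 + 199.0588 + 49.4118 + 35.5294 = 695.0000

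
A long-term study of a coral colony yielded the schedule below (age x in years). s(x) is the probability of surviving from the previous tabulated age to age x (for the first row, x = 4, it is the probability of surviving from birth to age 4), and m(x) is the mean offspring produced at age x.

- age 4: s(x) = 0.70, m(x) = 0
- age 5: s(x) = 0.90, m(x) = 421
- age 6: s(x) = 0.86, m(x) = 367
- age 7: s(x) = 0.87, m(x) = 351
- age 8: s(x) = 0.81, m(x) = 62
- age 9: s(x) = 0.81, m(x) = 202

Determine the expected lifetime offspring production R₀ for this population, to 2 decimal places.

715.66

Survivorship from birth: l_x = s_4·s_5·…·s_x.
  l_4 = 0.70000
  l_5 = 0.63000
  l_6 = 0.54180
  l_7 = 0.47137
  l_8 = 0.38181
  l_9 = 0.30926
R₀ = Σ l_x m(x):
  age 4: 0.70000 × 0 = 0.0000
  age 5: 0.63000 × 421 = 265.2300
  age 6: 0.54180 × 367 = 198.8406
  age 7: 0.47137 × 351 = 165.4509
  age 8: 0.38181 × 62 = 23.6722
  age 9: 0.30926 × 202 = 62.4705
R₀ = 0.0000 + 265.2300 + 198.8406 + 165.4509 + 23.6722 + 62.4705 = 715.6642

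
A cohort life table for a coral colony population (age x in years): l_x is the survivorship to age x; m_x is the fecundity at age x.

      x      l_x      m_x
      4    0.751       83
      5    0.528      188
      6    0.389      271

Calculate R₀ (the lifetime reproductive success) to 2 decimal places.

267.02

R₀ = Σ l_x m_x:
  age 4: 0.751 × 83 = 62.3330
  age 5: 0.528 × 188 = 99.2640
  age 6: 0.389 × 271 = 105.4190
R₀ = 62.3330 + 99.2640 + 105.4190 = 267.0160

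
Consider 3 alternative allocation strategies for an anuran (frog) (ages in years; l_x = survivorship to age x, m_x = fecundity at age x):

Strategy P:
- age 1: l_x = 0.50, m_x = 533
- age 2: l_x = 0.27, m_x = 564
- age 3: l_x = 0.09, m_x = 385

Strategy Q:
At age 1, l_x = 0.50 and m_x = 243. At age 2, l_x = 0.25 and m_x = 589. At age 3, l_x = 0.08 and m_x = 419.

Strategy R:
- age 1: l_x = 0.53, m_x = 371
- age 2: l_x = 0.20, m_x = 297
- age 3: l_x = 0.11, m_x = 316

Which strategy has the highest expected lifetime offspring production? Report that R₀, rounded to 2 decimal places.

Strategy P: R₀ = 0.50×533 + 0.27×564 + 0.09×385 = 453.4300
Strategy Q: R₀ = 0.50×243 + 0.25×589 + 0.08×419 = 302.2700
Strategy R: R₀ = 0.53×371 + 0.20×297 + 0.11×316 = 290.7900
Highest R₀: strategy P with 453.4300.

453.43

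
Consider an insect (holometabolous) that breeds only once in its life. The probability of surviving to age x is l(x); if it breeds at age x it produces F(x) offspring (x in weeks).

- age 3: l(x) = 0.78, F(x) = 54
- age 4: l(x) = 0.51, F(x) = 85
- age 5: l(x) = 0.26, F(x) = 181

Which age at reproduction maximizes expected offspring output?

5

Expected offspring if breeding at age x = l(x) × F(x):
  age 3: 0.78 × 54 = 42.120
  age 4: 0.51 × 85 = 43.350
  age 5: 0.26 × 181 = 47.060
Maximum at age 5 (47.060).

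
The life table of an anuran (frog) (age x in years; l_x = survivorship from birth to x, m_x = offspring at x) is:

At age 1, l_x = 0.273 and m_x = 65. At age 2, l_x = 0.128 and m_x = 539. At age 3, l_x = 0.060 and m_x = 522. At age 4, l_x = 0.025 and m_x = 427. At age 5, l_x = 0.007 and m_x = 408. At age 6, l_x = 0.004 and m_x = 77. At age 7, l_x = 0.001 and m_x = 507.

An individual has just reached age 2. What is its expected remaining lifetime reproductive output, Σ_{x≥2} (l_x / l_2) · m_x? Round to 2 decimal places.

895.77

l_2 = 0.128. Conditional survival from age 2 to x is l_x / l_2.
  x=2: (0.128/0.128) × 539 = 539.0000
  x=3: (0.060/0.128) × 522 = 244.6875
  x=4: (0.025/0.128) × 427 = 83.3984
  x=5: (0.007/0.128) × 408 = 22.3125
  x=6: (0.004/0.128) × 77 = 2.4062
  x=7: (0.001/0.128) × 507 = 3.9609
Sum = 539.0000 + 244.6875 + 83.3984 + 22.3125 + 2.4062 + 3.9609 = 895.7656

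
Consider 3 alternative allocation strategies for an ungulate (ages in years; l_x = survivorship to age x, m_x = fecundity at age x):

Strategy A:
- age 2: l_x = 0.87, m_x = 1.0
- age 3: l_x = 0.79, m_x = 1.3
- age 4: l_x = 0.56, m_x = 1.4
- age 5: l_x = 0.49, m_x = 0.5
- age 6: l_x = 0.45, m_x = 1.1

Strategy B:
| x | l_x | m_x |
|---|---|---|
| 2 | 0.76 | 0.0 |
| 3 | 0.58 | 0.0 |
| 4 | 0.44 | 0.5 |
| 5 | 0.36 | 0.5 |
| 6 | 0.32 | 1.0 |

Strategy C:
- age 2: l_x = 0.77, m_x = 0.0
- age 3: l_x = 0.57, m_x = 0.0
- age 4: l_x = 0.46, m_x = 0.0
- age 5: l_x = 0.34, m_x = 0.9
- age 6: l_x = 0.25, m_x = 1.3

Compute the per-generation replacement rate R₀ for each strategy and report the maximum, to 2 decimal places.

3.42

Strategy A: R₀ = 0.87×1.0 + 0.79×1.3 + 0.56×1.4 + 0.49×0.5 + 0.45×1.1 = 3.4210
Strategy B: R₀ = 0.76×0.0 + 0.58×0.0 + 0.44×0.5 + 0.36×0.5 + 0.32×1.0 = 0.7200
Strategy C: R₀ = 0.77×0.0 + 0.57×0.0 + 0.46×0.0 + 0.34×0.9 + 0.25×1.3 = 0.6310
Highest R₀: strategy A with 3.4210.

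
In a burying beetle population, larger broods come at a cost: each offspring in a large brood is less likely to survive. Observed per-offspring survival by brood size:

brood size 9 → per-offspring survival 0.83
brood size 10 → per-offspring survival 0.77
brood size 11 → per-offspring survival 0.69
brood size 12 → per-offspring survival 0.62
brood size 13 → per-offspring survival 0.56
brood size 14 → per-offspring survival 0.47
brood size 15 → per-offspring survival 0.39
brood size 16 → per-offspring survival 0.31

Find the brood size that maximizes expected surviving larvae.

Expected surviving larvae = c × s(c):
  c=9: 9 × 0.83 = 7.470
  c=10: 10 × 0.77 = 7.700
  c=11: 11 × 0.69 = 7.590
  c=12: 12 × 0.62 = 7.440
  c=13: 13 × 0.56 = 7.280
  c=14: 14 × 0.47 = 6.580
  c=15: 15 × 0.39 = 5.850
  c=16: 16 × 0.31 = 4.960
Maximum at c = 10 (7.700 surviving larvae).

10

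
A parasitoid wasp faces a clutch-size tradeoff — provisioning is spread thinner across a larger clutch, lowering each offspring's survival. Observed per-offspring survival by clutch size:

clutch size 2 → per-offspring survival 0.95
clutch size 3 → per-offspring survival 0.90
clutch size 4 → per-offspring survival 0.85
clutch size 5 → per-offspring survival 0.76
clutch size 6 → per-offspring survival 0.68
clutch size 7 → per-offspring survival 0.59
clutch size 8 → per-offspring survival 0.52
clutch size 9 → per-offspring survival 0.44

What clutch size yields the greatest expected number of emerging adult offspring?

8

Expected emerging adult offspring = c × s(c):
  c=2: 2 × 0.95 = 1.900
  c=3: 3 × 0.90 = 2.700
  c=4: 4 × 0.85 = 3.400
  c=5: 5 × 0.76 = 3.800
  c=6: 6 × 0.68 = 4.080
  c=7: 7 × 0.59 = 4.130
  c=8: 8 × 0.52 = 4.160
  c=9: 9 × 0.44 = 3.960
Maximum at c = 8 (4.160 emerging adult offspring).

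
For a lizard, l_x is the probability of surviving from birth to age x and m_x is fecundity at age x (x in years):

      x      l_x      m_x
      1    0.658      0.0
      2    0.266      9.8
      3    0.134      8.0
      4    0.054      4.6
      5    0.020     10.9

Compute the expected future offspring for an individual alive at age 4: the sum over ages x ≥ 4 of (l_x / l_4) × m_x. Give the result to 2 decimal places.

l_4 = 0.054. Conditional survival from age 4 to x is l_x / l_4.
  x=4: (0.054/0.054) × 4.6 = 4.6000
  x=5: (0.020/0.054) × 10.9 = 4.0370
Sum = 4.6000 + 4.0370 = 8.6370

8.64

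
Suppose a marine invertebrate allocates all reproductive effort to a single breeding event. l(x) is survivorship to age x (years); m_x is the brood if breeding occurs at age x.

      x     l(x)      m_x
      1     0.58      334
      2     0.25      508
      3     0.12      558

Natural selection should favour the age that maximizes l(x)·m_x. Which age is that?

1

Expected offspring if breeding at age x = l(x) × m_x:
  age 1: 0.58 × 334 = 193.720
  age 2: 0.25 × 508 = 127.000
  age 3: 0.12 × 558 = 66.960
Maximum at age 1 (193.720).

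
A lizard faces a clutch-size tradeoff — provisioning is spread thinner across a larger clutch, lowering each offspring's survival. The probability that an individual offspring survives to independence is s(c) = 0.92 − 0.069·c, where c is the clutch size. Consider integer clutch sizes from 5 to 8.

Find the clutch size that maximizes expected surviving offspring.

Expected surviving offspring = c × s(c):
  c=5: 5 × 0.575 = 2.875
  c=6: 6 × 0.506 = 3.036
  c=7: 7 × 0.437 = 3.059
  c=8: 8 × 0.368 = 2.944
Maximum at c = 7 (3.059 surviving offspring).

7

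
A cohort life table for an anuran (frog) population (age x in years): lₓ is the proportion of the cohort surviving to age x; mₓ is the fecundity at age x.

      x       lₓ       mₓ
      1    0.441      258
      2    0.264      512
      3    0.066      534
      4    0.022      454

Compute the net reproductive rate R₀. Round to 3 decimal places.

R₀ = Σ lₓ mₓ:
  age 1: 0.441 × 258 = 113.7780
  age 2: 0.264 × 512 = 135.1680
  age 3: 0.066 × 534 = 35.2440
  age 4: 0.022 × 454 = 9.9880
R₀ = 113.7780 + 135.1680 + 35.2440 + 9.9880 = 294.1780

294.178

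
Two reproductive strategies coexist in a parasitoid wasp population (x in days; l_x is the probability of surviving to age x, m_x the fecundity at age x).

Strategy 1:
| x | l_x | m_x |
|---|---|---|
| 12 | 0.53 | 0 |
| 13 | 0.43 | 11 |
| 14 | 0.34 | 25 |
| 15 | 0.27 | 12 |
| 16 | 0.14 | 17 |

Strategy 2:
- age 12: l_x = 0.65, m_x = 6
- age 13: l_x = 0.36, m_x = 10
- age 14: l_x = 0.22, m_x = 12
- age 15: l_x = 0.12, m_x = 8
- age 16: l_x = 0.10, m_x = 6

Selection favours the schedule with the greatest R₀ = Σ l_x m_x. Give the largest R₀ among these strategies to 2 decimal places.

Strategy 1: R₀ = 0.53×0 + 0.43×11 + 0.34×25 + 0.27×12 + 0.14×17 = 18.8500
Strategy 2: R₀ = 0.65×6 + 0.36×10 + 0.22×12 + 0.12×8 + 0.10×6 = 11.7000
Highest R₀: strategy 1 with 18.8500.

18.85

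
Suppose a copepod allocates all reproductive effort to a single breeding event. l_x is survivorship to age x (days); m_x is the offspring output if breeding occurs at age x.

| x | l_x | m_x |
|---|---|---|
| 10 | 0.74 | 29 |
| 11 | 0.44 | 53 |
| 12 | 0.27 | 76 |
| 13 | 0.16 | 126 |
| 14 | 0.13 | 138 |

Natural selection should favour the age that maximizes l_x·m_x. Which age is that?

Expected offspring if breeding at age x = l_x × m_x:
  age 10: 0.74 × 29 = 21.460
  age 11: 0.44 × 53 = 23.320
  age 12: 0.27 × 76 = 20.520
  age 13: 0.16 × 126 = 20.160
  age 14: 0.13 × 138 = 17.940
Maximum at age 11 (23.320).

11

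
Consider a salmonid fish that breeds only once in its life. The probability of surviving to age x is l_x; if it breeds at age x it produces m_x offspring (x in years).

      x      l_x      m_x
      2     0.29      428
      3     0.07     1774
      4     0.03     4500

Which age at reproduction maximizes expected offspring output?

4

Expected offspring if breeding at age x = l_x × m_x:
  age 2: 0.29 × 428 = 124.120
  age 3: 0.07 × 1774 = 124.180
  age 4: 0.03 × 4500 = 135.000
Maximum at age 4 (135.000).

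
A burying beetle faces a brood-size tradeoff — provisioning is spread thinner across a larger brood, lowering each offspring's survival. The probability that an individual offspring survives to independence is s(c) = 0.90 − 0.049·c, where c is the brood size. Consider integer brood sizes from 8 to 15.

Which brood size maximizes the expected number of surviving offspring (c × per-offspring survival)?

9

Expected surviving offspring = c × s(c):
  c=8: 8 × 0.508 = 4.064
  c=9: 9 × 0.459 = 4.131
  c=10: 10 × 0.410 = 4.100
  c=11: 11 × 0.361 = 3.971
  c=12: 12 × 0.312 = 3.744
  c=13: 13 × 0.263 = 3.419
  c=14: 14 × 0.214 = 2.996
  c=15: 15 × 0.165 = 2.475
Maximum at c = 9 (4.131 surviving offspring).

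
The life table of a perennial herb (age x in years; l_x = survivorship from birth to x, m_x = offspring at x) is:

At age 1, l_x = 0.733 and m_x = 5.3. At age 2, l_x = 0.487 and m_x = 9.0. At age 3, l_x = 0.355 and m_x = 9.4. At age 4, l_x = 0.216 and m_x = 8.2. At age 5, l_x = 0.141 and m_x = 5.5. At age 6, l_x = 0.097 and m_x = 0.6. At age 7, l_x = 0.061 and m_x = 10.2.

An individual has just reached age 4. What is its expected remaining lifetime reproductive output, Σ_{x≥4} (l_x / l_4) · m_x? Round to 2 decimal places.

14.94

l_4 = 0.216. Conditional survival from age 4 to x is l_x / l_4.
  x=4: (0.216/0.216) × 8.2 = 8.2000
  x=5: (0.141/0.216) × 5.5 = 3.5903
  x=6: (0.097/0.216) × 0.6 = 0.2694
  x=7: (0.061/0.216) × 10.2 = 2.8806
Sum = 8.2000 + 3.5903 + 0.2694 + 2.8806 = 14.9403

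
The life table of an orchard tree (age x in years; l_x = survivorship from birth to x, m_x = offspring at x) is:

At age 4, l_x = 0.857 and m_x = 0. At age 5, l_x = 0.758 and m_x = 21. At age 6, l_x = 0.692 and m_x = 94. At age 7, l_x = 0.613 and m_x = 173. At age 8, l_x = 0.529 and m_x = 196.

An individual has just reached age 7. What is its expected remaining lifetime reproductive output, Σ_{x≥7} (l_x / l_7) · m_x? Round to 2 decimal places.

342.14

l_7 = 0.613. Conditional survival from age 7 to x is l_x / l_7.
  x=7: (0.613/0.613) × 173 = 173.0000
  x=8: (0.529/0.613) × 196 = 169.1419
Sum = 173.0000 + 169.1419 = 342.1419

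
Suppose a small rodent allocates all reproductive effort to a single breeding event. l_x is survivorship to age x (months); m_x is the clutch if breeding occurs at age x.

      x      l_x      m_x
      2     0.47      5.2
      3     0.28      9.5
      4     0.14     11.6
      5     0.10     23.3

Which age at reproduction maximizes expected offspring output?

Expected offspring if breeding at age x = l_x × m_x:
  age 2: 0.47 × 5.2 = 2.444
  age 3: 0.28 × 9.5 = 2.660
  age 4: 0.14 × 11.6 = 1.624
  age 5: 0.10 × 23.3 = 2.330
Maximum at age 3 (2.660).

3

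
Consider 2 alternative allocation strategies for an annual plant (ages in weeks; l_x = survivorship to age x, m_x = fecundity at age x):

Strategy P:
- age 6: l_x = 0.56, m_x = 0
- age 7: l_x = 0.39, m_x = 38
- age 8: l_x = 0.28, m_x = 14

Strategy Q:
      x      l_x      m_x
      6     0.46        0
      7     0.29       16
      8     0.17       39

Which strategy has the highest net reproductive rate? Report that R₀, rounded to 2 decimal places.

Strategy P: R₀ = 0.56×0 + 0.39×38 + 0.28×14 = 18.7400
Strategy Q: R₀ = 0.46×0 + 0.29×16 + 0.17×39 = 11.2700
Highest R₀: strategy P with 18.7400.

18.74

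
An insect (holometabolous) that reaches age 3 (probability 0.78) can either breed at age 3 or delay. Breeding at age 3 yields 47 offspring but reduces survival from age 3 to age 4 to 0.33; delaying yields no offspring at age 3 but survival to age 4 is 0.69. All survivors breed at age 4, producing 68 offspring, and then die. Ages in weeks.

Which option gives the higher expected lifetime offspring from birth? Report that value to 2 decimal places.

54.16

breed at age 3: R₀ = 0.78 × (47 + 0.33 × 68) = 0.78 × 69.4400 = 54.1632
delay to age 4: R₀ = 0.78 × (0.69 × 68) = 0.78 × 46.9200 = 36.5976
Higher: breed at age 3 (54.1632).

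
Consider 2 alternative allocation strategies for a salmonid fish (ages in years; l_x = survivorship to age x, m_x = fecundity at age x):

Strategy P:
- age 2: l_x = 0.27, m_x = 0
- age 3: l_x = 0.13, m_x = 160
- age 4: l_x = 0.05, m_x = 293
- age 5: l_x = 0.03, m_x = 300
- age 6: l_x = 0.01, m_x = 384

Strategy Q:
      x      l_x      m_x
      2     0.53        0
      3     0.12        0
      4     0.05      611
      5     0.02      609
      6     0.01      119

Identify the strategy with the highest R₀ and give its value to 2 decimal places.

Strategy P: R₀ = 0.27×0 + 0.13×160 + 0.05×293 + 0.03×300 + 0.01×384 = 48.2900
Strategy Q: R₀ = 0.53×0 + 0.12×0 + 0.05×611 + 0.02×609 + 0.01×119 = 43.9200
Highest R₀: strategy P with 48.2900.

48.29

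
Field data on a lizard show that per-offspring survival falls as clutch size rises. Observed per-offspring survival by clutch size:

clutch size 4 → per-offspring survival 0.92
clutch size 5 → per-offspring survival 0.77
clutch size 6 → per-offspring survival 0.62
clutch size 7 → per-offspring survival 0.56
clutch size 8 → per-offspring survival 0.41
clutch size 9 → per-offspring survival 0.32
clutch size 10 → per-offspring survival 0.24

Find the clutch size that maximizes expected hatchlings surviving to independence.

7

Expected hatchlings surviving to independence = c × s(c):
  c=4: 4 × 0.92 = 3.680
  c=5: 5 × 0.77 = 3.850
  c=6: 6 × 0.62 = 3.720
  c=7: 7 × 0.56 = 3.920
  c=8: 8 × 0.41 = 3.280
  c=9: 9 × 0.32 = 2.880
  c=10: 10 × 0.24 = 2.400
Maximum at c = 7 (3.920 hatchlings surviving to independence).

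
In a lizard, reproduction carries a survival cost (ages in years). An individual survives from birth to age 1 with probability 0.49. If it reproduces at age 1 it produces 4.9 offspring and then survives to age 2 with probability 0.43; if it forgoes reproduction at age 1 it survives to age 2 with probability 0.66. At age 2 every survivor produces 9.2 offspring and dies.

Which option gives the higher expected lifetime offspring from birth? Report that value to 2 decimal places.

breed at age 1: R₀ = 0.49 × (4.9 + 0.43 × 9.2) = 0.49 × 8.8560 = 4.3394
delay to age 2: R₀ = 0.49 × (0.66 × 9.2) = 0.49 × 6.0720 = 2.9753
Higher: breed at age 1 (4.3394).

4.34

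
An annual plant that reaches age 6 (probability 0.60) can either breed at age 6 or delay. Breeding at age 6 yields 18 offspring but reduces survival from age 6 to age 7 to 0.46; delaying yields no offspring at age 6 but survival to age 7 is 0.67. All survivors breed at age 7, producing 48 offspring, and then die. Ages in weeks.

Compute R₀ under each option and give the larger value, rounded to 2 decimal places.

24.05

breed at age 6: R₀ = 0.60 × (18 + 0.46 × 48) = 0.60 × 40.0800 = 24.0480
delay to age 7: R₀ = 0.60 × (0.67 × 48) = 0.60 × 32.1600 = 19.2960
Higher: breed at age 6 (24.0480).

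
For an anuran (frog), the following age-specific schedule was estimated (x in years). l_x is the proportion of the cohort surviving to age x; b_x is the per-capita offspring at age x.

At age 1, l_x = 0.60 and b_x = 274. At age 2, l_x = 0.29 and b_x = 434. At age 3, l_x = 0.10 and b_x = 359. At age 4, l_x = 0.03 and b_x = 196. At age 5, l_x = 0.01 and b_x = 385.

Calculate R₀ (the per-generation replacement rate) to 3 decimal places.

335.890

R₀ = Σ l_x b_x:
  age 1: 0.60 × 274 = 164.4000
  age 2: 0.29 × 434 = 125.8600
  age 3: 0.10 × 359 = 35.9000
  age 4: 0.03 × 196 = 5.8800
  age 5: 0.01 × 385 = 3.8500
R₀ = 164.4000 + 125.8600 + 35.9000 + 5.8800 + 3.8500 = 335.8900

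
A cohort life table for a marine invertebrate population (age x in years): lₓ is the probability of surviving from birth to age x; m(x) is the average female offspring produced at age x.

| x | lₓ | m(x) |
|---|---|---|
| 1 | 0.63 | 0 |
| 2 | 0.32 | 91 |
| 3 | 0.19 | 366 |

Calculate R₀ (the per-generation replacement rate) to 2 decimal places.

98.66

R₀ = Σ lₓ m(x):
  age 1: 0.63 × 0 = 0.0000
  age 2: 0.32 × 91 = 29.1200
  age 3: 0.19 × 366 = 69.5400
R₀ = 0.0000 + 29.1200 + 69.5400 = 98.6600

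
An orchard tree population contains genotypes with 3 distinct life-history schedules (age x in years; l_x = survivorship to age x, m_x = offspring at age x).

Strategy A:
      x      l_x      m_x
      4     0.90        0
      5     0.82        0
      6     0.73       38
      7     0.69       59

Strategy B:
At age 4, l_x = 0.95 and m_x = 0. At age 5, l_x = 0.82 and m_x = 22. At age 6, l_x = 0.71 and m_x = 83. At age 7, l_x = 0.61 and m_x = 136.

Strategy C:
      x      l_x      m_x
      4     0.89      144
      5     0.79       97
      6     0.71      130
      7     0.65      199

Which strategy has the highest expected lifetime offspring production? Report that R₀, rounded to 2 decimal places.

426.44

Strategy A: R₀ = 0.90×0 + 0.82×0 + 0.73×38 + 0.69×59 = 68.4500
Strategy B: R₀ = 0.95×0 + 0.82×22 + 0.71×83 + 0.61×136 = 159.9300
Strategy C: R₀ = 0.89×144 + 0.79×97 + 0.71×130 + 0.65×199 = 426.4400
Highest R₀: strategy C with 426.4400.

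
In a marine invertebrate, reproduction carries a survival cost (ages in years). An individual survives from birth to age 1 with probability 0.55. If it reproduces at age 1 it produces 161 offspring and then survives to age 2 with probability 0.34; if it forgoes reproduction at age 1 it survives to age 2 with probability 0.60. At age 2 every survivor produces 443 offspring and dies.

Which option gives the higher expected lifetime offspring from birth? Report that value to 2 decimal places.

171.39

breed at age 1: R₀ = 0.55 × (161 + 0.34 × 443) = 0.55 × 311.6200 = 171.3910
delay to age 2: R₀ = 0.55 × (0.60 × 443) = 0.55 × 265.8000 = 146.1900
Higher: breed at age 1 (171.3910).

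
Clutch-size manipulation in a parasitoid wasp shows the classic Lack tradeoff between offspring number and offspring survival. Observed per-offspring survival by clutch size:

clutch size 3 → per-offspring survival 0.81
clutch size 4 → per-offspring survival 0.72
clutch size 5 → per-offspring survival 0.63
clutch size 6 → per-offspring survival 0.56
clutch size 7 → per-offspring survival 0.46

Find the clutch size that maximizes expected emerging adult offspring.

Expected emerging adult offspring = c × s(c):
  c=3: 3 × 0.81 = 2.430
  c=4: 4 × 0.72 = 2.880
  c=5: 5 × 0.63 = 3.150
  c=6: 6 × 0.56 = 3.360
  c=7: 7 × 0.46 = 3.220
Maximum at c = 6 (3.360 emerging adult offspring).

6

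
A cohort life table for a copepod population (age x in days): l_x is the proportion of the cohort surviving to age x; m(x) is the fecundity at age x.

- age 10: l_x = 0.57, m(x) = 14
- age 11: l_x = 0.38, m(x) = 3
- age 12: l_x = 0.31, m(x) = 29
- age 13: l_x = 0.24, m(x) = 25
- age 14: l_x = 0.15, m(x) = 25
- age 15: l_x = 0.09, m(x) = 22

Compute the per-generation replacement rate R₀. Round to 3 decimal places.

R₀ = Σ l_x m(x):
  age 10: 0.57 × 14 = 7.9800
  age 11: 0.38 × 3 = 1.1400
  age 12: 0.31 × 29 = 8.9900
  age 13: 0.24 × 25 = 6.0000
  age 14: 0.15 × 25 = 3.7500
  age 15: 0.09 × 22 = 1.9800
R₀ = 7.9800 + 1.1400 + 8.9900 + 6.0000 + 3.7500 + 1.9800 = 29.8400

29.840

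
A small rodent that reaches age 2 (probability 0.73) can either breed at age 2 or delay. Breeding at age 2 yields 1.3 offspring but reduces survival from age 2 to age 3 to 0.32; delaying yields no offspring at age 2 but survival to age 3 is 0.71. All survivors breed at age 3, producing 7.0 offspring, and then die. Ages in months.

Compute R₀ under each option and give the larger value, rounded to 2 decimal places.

3.63

breed at age 2: R₀ = 0.73 × (1.3 + 0.32 × 7.0) = 0.73 × 3.5400 = 2.5842
delay to age 3: R₀ = 0.73 × (0.71 × 7.0) = 0.73 × 4.9700 = 3.6281
Higher: delay to age 3 (3.6281).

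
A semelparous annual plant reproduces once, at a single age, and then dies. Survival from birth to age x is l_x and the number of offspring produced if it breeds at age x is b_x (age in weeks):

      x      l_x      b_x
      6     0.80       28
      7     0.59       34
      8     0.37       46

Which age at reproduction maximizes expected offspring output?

Expected offspring if breeding at age x = l_x × b_x:
  age 6: 0.80 × 28 = 22.400
  age 7: 0.59 × 34 = 20.060
  age 8: 0.37 × 46 = 17.020
Maximum at age 6 (22.400).

6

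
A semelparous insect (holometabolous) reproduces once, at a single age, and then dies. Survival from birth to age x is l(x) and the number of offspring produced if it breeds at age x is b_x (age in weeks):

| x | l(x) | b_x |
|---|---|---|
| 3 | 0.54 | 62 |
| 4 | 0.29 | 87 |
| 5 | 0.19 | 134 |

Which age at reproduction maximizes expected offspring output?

3

Expected offspring if breeding at age x = l(x) × b_x:
  age 3: 0.54 × 62 = 33.480
  age 4: 0.29 × 87 = 25.230
  age 5: 0.19 × 134 = 25.460
Maximum at age 3 (33.480).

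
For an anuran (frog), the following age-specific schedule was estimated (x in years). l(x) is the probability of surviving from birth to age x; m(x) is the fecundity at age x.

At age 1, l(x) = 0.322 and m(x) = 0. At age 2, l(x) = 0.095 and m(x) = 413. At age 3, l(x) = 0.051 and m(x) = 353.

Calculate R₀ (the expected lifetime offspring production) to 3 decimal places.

R₀ = Σ l(x) m(x):
  age 1: 0.322 × 0 = 0.0000
  age 2: 0.095 × 413 = 39.2350
  age 3: 0.051 × 353 = 18.0030
R₀ = 0.0000 + 39.2350 + 18.0030 = 57.2380

57.238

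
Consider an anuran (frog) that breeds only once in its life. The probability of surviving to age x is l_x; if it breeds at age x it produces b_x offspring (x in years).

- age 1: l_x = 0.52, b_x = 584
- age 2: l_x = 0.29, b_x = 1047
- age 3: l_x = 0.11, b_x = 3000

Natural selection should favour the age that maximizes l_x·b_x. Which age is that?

3

Expected offspring if breeding at age x = l_x × b_x:
  age 1: 0.52 × 584 = 303.680
  age 2: 0.29 × 1047 = 303.630
  age 3: 0.11 × 3000 = 330.000
Maximum at age 3 (330.000).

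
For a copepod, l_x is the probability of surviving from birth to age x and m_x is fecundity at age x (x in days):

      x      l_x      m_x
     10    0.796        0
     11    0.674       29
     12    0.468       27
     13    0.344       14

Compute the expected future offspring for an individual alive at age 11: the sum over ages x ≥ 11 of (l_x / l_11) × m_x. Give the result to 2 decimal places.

l_11 = 0.674. Conditional survival from age 11 to x is l_x / l_11.
  x=11: (0.674/0.674) × 29 = 29.0000
  x=12: (0.468/0.674) × 27 = 18.7478
  x=13: (0.344/0.674) × 14 = 7.1454
Sum = 29.0000 + 18.7478 + 7.1454 = 54.8932

54.89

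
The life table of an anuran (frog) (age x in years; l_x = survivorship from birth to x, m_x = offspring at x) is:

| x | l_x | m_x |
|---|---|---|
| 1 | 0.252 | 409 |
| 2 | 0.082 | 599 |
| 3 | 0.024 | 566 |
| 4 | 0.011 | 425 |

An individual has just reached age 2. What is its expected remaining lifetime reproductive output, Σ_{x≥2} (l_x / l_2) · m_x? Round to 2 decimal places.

l_2 = 0.082. Conditional survival from age 2 to x is l_x / l_2.
  x=2: (0.082/0.082) × 599 = 599.0000
  x=3: (0.024/0.082) × 566 = 165.6585
  x=4: (0.011/0.082) × 425 = 57.0122
Sum = 599.0000 + 165.6585 + 57.0122 = 821.6707

821.67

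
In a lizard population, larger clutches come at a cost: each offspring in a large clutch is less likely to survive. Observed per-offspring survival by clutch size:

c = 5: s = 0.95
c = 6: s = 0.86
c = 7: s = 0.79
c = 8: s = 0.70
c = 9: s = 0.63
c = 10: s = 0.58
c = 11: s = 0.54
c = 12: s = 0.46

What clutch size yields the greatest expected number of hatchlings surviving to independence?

Expected hatchlings surviving to independence = c × s(c):
  c=5: 5 × 0.95 = 4.750
  c=6: 6 × 0.86 = 5.160
  c=7: 7 × 0.79 = 5.530
  c=8: 8 × 0.70 = 5.600
  c=9: 9 × 0.63 = 5.670
  c=10: 10 × 0.58 = 5.800
  c=11: 11 × 0.54 = 5.940
  c=12: 12 × 0.46 = 5.520
Maximum at c = 11 (5.940 hatchlings surviving to independence).

11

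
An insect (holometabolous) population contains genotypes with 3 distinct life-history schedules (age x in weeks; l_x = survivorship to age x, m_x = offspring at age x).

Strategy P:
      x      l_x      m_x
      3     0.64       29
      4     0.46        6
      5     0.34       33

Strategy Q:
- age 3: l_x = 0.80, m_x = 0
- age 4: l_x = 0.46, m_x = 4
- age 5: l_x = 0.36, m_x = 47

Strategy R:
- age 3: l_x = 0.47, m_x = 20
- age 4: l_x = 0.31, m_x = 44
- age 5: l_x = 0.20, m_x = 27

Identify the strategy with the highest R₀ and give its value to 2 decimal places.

Strategy P: R₀ = 0.64×29 + 0.46×6 + 0.34×33 = 32.5400
Strategy Q: R₀ = 0.80×0 + 0.46×4 + 0.36×47 = 18.7600
Strategy R: R₀ = 0.47×20 + 0.31×44 + 0.20×27 = 28.4400
Highest R₀: strategy P with 32.5400.

32.54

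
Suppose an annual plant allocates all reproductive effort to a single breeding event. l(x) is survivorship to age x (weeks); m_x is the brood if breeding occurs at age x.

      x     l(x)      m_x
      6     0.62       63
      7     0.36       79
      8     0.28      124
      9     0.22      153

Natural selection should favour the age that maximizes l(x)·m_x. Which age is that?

Expected offspring if breeding at age x = l(x) × m_x:
  age 6: 0.62 × 63 = 39.060
  age 7: 0.36 × 79 = 28.440
  age 8: 0.28 × 124 = 34.720
  age 9: 0.22 × 153 = 33.660
Maximum at age 6 (39.060).

6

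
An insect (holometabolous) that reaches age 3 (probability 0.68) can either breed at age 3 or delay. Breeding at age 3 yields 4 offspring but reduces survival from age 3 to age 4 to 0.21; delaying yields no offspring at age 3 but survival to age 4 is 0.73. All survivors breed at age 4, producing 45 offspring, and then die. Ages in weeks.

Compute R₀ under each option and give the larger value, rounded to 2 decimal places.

breed at age 3: R₀ = 0.68 × (4 + 0.21 × 45) = 0.68 × 13.4500 = 9.1460
delay to age 4: R₀ = 0.68 × (0.73 × 45) = 0.68 × 32.8500 = 22.3380
Higher: delay to age 4 (22.3380).

22.34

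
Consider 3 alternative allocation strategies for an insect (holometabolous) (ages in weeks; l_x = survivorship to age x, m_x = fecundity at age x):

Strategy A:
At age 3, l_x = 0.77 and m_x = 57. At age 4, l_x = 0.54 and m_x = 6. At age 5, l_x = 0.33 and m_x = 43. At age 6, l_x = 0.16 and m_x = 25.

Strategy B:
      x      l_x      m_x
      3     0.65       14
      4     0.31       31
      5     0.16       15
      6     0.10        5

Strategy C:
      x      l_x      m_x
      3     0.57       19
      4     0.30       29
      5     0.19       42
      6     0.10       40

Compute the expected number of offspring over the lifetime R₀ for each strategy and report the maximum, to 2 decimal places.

Strategy A: R₀ = 0.77×57 + 0.54×6 + 0.33×43 + 0.16×25 = 65.3200
Strategy B: R₀ = 0.65×14 + 0.31×31 + 0.16×15 + 0.10×5 = 21.6100
Strategy C: R₀ = 0.57×19 + 0.30×29 + 0.19×42 + 0.10×40 = 31.5100
Highest R₀: strategy A with 65.3200.

65.32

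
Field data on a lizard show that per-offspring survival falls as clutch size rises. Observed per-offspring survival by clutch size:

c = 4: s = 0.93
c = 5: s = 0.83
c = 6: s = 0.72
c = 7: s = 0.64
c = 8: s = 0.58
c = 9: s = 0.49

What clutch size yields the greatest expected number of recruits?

Expected recruits = c × s(c):
  c=4: 4 × 0.93 = 3.720
  c=5: 5 × 0.83 = 4.150
  c=6: 6 × 0.72 = 4.320
  c=7: 7 × 0.64 = 4.480
  c=8: 8 × 0.58 = 4.640
  c=9: 9 × 0.49 = 4.410
Maximum at c = 8 (4.640 recruits).

8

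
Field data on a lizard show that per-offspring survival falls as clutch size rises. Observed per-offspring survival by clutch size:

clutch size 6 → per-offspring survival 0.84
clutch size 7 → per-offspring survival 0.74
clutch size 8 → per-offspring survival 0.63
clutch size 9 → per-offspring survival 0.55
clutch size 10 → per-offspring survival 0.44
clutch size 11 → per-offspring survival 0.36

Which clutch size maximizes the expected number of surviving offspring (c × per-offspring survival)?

7

Expected surviving offspring = c × s(c):
  c=6: 6 × 0.84 = 5.040
  c=7: 7 × 0.74 = 5.180
  c=8: 8 × 0.63 = 5.040
  c=9: 9 × 0.55 = 4.950
  c=10: 10 × 0.44 = 4.400
  c=11: 11 × 0.36 = 3.960
Maximum at c = 7 (5.180 surviving offspring).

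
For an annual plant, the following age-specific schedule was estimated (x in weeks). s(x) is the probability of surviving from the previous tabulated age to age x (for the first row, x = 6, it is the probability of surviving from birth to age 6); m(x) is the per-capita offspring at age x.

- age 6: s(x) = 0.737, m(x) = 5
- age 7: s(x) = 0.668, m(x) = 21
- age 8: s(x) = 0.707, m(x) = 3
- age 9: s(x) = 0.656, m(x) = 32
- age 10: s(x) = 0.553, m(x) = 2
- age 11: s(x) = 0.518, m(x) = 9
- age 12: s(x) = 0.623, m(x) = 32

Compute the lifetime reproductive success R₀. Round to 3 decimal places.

Survivorship from birth: l_x = s_6·s_7·…·s_x.
  l_6 = 0.73700
  l_7 = 0.49232
  l_8 = 0.34807
  l_9 = 0.22833
  l_10 = 0.12627
  l_11 = 0.06541
  l_12 = 0.04075
R₀ = Σ l_x m(x):
  age 6: 0.73700 × 5 = 3.6850
  age 7: 0.49232 × 21 = 10.3387
  age 8: 0.34807 × 3 = 1.0442
  age 9: 0.22833 × 32 = 7.3066
  age 10: 0.12627 × 2 = 0.2525
  age 11: 0.06541 × 9 = 0.5887
  age 12: 0.04075 × 32 = 1.3040
R₀ = 3.6850 + 10.3387 + 1.0442 + 7.3066 + 0.2525 + 0.5887 + 1.3040 = 24.5197

24.520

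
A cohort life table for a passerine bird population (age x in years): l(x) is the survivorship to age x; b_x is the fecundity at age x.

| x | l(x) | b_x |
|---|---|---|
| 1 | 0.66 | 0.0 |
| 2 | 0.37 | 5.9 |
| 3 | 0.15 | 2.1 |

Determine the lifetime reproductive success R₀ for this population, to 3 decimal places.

R₀ = Σ l(x) b_x:
  age 1: 0.66 × 0.0 = 0.0000
  age 2: 0.37 × 5.9 = 2.1830
  age 3: 0.15 × 2.1 = 0.3150
R₀ = 0.0000 + 2.1830 + 0.3150 = 2.4980

2.498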